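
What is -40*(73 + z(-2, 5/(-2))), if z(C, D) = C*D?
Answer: -3120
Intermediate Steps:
-40*(73 + z(-2, 5/(-2))) = -40*(73 - 10/(-2)) = -40*(73 - 10*(-1)/2) = -40*(73 - 2*(-5/2)) = -40*(73 + 5) = -40*78 = -3120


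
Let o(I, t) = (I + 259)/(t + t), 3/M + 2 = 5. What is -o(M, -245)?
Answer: 26/49 ≈ 0.53061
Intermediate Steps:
M = 1 (M = 3/(-2 + 5) = 3/3 = 3*(⅓) = 1)
o(I, t) = (259 + I)/(2*t) (o(I, t) = (259 + I)/((2*t)) = (259 + I)*(1/(2*t)) = (259 + I)/(2*t))
-o(M, -245) = -(259 + 1)/(2*(-245)) = -(-1)*260/(2*245) = -1*(-26/49) = 26/49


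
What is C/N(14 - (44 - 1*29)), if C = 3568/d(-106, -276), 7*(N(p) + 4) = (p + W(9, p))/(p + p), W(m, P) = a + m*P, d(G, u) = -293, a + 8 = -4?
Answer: 24976/4981 ≈ 5.0143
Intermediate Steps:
a = -12 (a = -8 - 4 = -12)
W(m, P) = -12 + P*m (W(m, P) = -12 + m*P = -12 + P*m)
N(p) = -4 + (-12 + 10*p)/(14*p) (N(p) = -4 + ((p + (-12 + p*9))/(p + p))/7 = -4 + ((p + (-12 + 9*p))/((2*p)))/7 = -4 + ((-12 + 10*p)*(1/(2*p)))/7 = -4 + ((-12 + 10*p)/(2*p))/7 = -4 + (-12 + 10*p)/(14*p))
C = -3568/293 (C = 3568/(-293) = 3568*(-1/293) = -3568/293 ≈ -12.177)
C/N(14 - (44 - 1*29)) = -3568*7*(14 - (44 - 1*29))/(-6 - 23*(14 - (44 - 1*29)))/293 = -3568*7*(14 - (44 - 29))/(-6 - 23*(14 - (44 - 29)))/293 = -3568*7*(14 - 1*15)/(-6 - 23*(14 - 1*15))/293 = -3568*7*(14 - 15)/(-6 - 23*(14 - 15))/293 = -3568*(-7/(-6 - 23*(-1)))/293 = -3568*(-7/(-6 + 23))/293 = -3568/(293*((⅐)*(-1)*17)) = -3568/(293*(-17/7)) = -3568/293*(-7/17) = 24976/4981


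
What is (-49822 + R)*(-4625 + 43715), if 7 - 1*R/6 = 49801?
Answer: -13626226740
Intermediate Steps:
R = -298764 (R = 42 - 6*49801 = 42 - 298806 = -298764)
(-49822 + R)*(-4625 + 43715) = (-49822 - 298764)*(-4625 + 43715) = -348586*39090 = -13626226740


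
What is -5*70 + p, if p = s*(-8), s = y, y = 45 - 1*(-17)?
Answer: -846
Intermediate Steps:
y = 62 (y = 45 + 17 = 62)
s = 62
p = -496 (p = 62*(-8) = -496)
-5*70 + p = -5*70 - 496 = -350 - 496 = -846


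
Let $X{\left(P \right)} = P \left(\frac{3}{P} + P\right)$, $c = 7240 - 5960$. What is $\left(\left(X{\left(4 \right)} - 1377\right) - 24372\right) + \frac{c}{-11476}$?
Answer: $- \frac{73819690}{2869} \approx -25730.0$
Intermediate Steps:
$c = 1280$
$X{\left(P \right)} = P \left(P + \frac{3}{P}\right)$
$\left(\left(X{\left(4 \right)} - 1377\right) - 24372\right) + \frac{c}{-11476} = \left(\left(\left(3 + 4^{2}\right) - 1377\right) - 24372\right) + \frac{1280}{-11476} = \left(\left(\left(3 + 16\right) - 1377\right) - 24372\right) + 1280 \left(- \frac{1}{11476}\right) = \left(\left(19 - 1377\right) - 24372\right) - \frac{320}{2869} = \left(-1358 - 24372\right) - \frac{320}{2869} = -25730 - \frac{320}{2869} = - \frac{73819690}{2869}$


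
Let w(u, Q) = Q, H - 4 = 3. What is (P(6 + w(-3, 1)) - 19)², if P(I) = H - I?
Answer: 361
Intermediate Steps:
H = 7 (H = 4 + 3 = 7)
P(I) = 7 - I
(P(6 + w(-3, 1)) - 19)² = ((7 - (6 + 1)) - 19)² = ((7 - 1*7) - 19)² = ((7 - 7) - 19)² = (0 - 19)² = (-19)² = 361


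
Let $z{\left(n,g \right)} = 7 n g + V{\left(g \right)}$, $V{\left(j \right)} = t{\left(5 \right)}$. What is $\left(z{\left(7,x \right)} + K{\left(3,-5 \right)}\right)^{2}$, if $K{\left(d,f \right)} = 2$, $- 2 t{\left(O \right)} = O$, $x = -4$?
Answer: $\frac{154449}{4} \approx 38612.0$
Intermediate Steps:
$t{\left(O \right)} = - \frac{O}{2}$
$V{\left(j \right)} = - \frac{5}{2}$ ($V{\left(j \right)} = \left(- \frac{1}{2}\right) 5 = - \frac{5}{2}$)
$z{\left(n,g \right)} = - \frac{5}{2} + 7 g n$ ($z{\left(n,g \right)} = 7 n g - \frac{5}{2} = 7 g n - \frac{5}{2} = - \frac{5}{2} + 7 g n$)
$\left(z{\left(7,x \right)} + K{\left(3,-5 \right)}\right)^{2} = \left(\left(- \frac{5}{2} + 7 \left(-4\right) 7\right) + 2\right)^{2} = \left(\left(- \frac{5}{2} - 196\right) + 2\right)^{2} = \left(- \frac{397}{2} + 2\right)^{2} = \left(- \frac{393}{2}\right)^{2} = \frac{154449}{4}$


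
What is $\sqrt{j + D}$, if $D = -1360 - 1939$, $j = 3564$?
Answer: $\sqrt{265} \approx 16.279$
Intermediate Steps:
$D = -3299$
$\sqrt{j + D} = \sqrt{3564 - 3299} = \sqrt{265}$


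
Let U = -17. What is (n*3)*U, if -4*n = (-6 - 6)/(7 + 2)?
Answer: -17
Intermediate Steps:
n = 1/3 (n = -(-6 - 6)/(4*(7 + 2)) = -(-3)/9 = -1/4*(-4/3) = 1/3 ≈ 0.33333)
(n*3)*U = ((1/3)*3)*(-17) = 1*(-17) = -17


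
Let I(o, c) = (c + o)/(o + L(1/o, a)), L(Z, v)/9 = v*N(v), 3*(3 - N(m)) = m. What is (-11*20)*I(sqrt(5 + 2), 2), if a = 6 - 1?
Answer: -24860/3593 - 12760*sqrt(7)/3593 ≈ -16.315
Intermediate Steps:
N(m) = 3 - m/3
a = 5
L(Z, v) = 9*v*(3 - v/3) (L(Z, v) = 9*(v*(3 - v/3)) = 9*v*(3 - v/3))
I(o, c) = (c + o)/(60 + o) (I(o, c) = (c + o)/(o + 3*5*(9 - 1*5)) = (c + o)/(o + 3*5*(9 - 5)) = (c + o)/(o + 3*5*4) = (c + o)/(o + 60) = (c + o)/(60 + o))
(-11*20)*I(sqrt(5 + 2), 2) = (-11*20)*((2 + sqrt(5 + 2))/(60 + sqrt(5 + 2))) = -220*(2 + sqrt(7))/(60 + sqrt(7))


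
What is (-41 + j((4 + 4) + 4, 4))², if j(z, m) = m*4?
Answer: 625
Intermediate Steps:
j(z, m) = 4*m
(-41 + j((4 + 4) + 4, 4))² = (-41 + 4*4)² = (-41 + 16)² = (-25)² = 625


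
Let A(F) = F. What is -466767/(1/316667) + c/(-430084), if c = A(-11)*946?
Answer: -31785294709264535/215042 ≈ -1.4781e+11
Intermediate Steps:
c = -10406 (c = -11*946 = -10406)
-466767/(1/316667) + c/(-430084) = -466767/(1/316667) - 10406/(-430084) = -466767/1/316667 - 10406*(-1/430084) = -466767*316667 + 5203/215042 = -147809705589 + 5203/215042 = -31785294709264535/215042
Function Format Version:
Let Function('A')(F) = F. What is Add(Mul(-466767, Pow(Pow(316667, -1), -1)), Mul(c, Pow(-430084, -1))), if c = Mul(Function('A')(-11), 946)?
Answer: Rational(-31785294709264535, 215042) ≈ -1.4781e+11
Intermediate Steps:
c = -10406 (c = Mul(-11, 946) = -10406)
Add(Mul(-466767, Pow(Pow(316667, -1), -1)), Mul(c, Pow(-430084, -1))) = Add(Mul(-466767, Pow(Pow(316667, -1), -1)), Mul(-10406, Pow(-430084, -1))) = Add(Mul(-466767, Pow(Rational(1, 316667), -1)), Mul(-10406, Rational(-1, 430084))) = Add(Mul(-466767, 316667), Rational(5203, 215042)) = Add(-147809705589, Rational(5203, 215042)) = Rational(-31785294709264535, 215042)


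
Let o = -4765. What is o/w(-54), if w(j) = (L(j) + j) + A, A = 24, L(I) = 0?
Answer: 953/6 ≈ 158.83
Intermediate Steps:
w(j) = 24 + j (w(j) = (0 + j) + 24 = j + 24 = 24 + j)
o/w(-54) = -4765/(24 - 54) = -4765/(-30) = -4765*(-1/30) = 953/6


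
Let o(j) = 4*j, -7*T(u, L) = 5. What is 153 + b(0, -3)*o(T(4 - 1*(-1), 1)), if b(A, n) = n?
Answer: 1131/7 ≈ 161.57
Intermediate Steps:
T(u, L) = -5/7 (T(u, L) = -⅐*5 = -5/7)
153 + b(0, -3)*o(T(4 - 1*(-1), 1)) = 153 - 12*(-5)/7 = 153 - 3*(-20/7) = 153 + 60/7 = 1131/7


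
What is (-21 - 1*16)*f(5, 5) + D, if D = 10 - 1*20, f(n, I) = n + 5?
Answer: -380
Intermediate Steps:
f(n, I) = 5 + n
D = -10 (D = 10 - 20 = -10)
(-21 - 1*16)*f(5, 5) + D = (-21 - 1*16)*(5 + 5) - 10 = (-21 - 16)*10 - 10 = -37*10 - 10 = -370 - 10 = -380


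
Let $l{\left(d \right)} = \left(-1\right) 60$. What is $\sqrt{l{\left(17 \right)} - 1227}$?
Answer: $3 i \sqrt{143} \approx 35.875 i$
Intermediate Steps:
$l{\left(d \right)} = -60$
$\sqrt{l{\left(17 \right)} - 1227} = \sqrt{-60 - 1227} = \sqrt{-1287} = 3 i \sqrt{143}$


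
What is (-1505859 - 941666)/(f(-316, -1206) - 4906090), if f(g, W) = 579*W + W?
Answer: 489505/1121114 ≈ 0.43662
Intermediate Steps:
f(g, W) = 580*W
(-1505859 - 941666)/(f(-316, -1206) - 4906090) = (-1505859 - 941666)/(580*(-1206) - 4906090) = -2447525/(-699480 - 4906090) = -2447525/(-5605570) = -2447525*(-1/5605570) = 489505/1121114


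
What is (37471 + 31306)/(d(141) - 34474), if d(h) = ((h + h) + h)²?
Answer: 68777/144455 ≈ 0.47611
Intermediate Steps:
d(h) = 9*h² (d(h) = (2*h + h)² = (3*h)² = 9*h²)
(37471 + 31306)/(d(141) - 34474) = (37471 + 31306)/(9*141² - 34474) = 68777/(9*19881 - 34474) = 68777/(178929 - 34474) = 68777/144455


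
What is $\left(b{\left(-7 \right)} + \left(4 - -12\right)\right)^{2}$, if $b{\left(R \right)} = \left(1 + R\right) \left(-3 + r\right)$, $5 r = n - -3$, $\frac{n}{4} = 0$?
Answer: $\frac{23104}{25} \approx 924.16$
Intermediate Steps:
$n = 0$ ($n = 4 \cdot 0 = 0$)
$r = \frac{3}{5}$ ($r = \frac{0 - -3}{5} = \frac{0 + 3}{5} = \frac{1}{5} \cdot 3 = \frac{3}{5} \approx 0.6$)
$b{\left(R \right)} = - \frac{12}{5} - \frac{12 R}{5}$ ($b{\left(R \right)} = \left(1 + R\right) \left(-3 + \frac{3}{5}\right) = \left(1 + R\right) \left(- \frac{12}{5}\right) = - \frac{12}{5} - \frac{12 R}{5}$)
$\left(b{\left(-7 \right)} + \left(4 - -12\right)\right)^{2} = \left(\left(- \frac{12}{5} - - \frac{84}{5}\right) + \left(4 - -12\right)\right)^{2} = \left(\left(- \frac{12}{5} + \frac{84}{5}\right) + \left(4 + 12\right)\right)^{2} = \left(\frac{72}{5} + 16\right)^{2} = \left(\frac{152}{5}\right)^{2} = \frac{23104}{25}$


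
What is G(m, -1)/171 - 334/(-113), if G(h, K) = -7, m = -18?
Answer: 56323/19323 ≈ 2.9148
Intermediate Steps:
G(m, -1)/171 - 334/(-113) = -7/171 - 334/(-113) = -7*1/171 - 334*(-1/113) = -7/171 + 334/113 = 56323/19323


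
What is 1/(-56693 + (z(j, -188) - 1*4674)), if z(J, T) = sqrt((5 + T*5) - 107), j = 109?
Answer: -61367/3765909731 - I*sqrt(1042)/3765909731 ≈ -1.6295e-5 - 8.5716e-9*I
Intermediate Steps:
z(J, T) = sqrt(-102 + 5*T) (z(J, T) = sqrt((5 + 5*T) - 107) = sqrt(-102 + 5*T))
1/(-56693 + (z(j, -188) - 1*4674)) = 1/(-56693 + (sqrt(-102 + 5*(-188)) - 1*4674)) = 1/(-56693 + (sqrt(-102 - 940) - 4674)) = 1/(-56693 + (sqrt(-1042) - 4674)) = 1/(-56693 + (I*sqrt(1042) - 4674)) = 1/(-56693 + (-4674 + I*sqrt(1042))) = 1/(-61367 + I*sqrt(1042))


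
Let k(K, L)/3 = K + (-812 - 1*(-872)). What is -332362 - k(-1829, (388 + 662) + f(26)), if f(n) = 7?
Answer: -327055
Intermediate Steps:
k(K, L) = 180 + 3*K (k(K, L) = 3*(K + (-812 - 1*(-872))) = 3*(K + (-812 + 872)) = 3*(K + 60) = 3*(60 + K) = 180 + 3*K)
-332362 - k(-1829, (388 + 662) + f(26)) = -332362 - (180 + 3*(-1829)) = -332362 - (180 - 5487) = -332362 - 1*(-5307) = -332362 + 5307 = -327055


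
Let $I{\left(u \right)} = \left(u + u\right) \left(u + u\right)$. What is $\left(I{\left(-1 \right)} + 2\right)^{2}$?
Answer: $36$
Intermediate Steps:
$I{\left(u \right)} = 4 u^{2}$ ($I{\left(u \right)} = 2 u 2 u = 4 u^{2}$)
$\left(I{\left(-1 \right)} + 2\right)^{2} = \left(4 \left(-1\right)^{2} + 2\right)^{2} = \left(4 \cdot 1 + 2\right)^{2} = \left(4 + 2\right)^{2} = 6^{2} = 36$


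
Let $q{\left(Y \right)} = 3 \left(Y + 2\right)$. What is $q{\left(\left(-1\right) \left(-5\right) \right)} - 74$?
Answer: $-53$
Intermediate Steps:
$q{\left(Y \right)} = 6 + 3 Y$ ($q{\left(Y \right)} = 3 \left(2 + Y\right) = 6 + 3 Y$)
$q{\left(\left(-1\right) \left(-5\right) \right)} - 74 = \left(6 + 3 \left(\left(-1\right) \left(-5\right)\right)\right) - 74 = \left(6 + 3 \cdot 5\right) - 74 = \left(6 + 15\right) - 74 = 21 - 74 = -53$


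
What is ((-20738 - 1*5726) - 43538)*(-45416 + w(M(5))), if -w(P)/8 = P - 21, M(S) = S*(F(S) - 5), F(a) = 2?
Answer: 3159050256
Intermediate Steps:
M(S) = -3*S (M(S) = S*(2 - 5) = S*(-3) = -3*S)
w(P) = 168 - 8*P (w(P) = -8*(P - 21) = -8*(-21 + P) = 168 - 8*P)
((-20738 - 1*5726) - 43538)*(-45416 + w(M(5))) = ((-20738 - 1*5726) - 43538)*(-45416 + (168 - (-24)*5)) = ((-20738 - 5726) - 43538)*(-45416 + (168 - 8*(-15))) = (-26464 - 43538)*(-45416 + (168 + 120)) = -70002*(-45416 + 288) = -70002*(-45128) = 3159050256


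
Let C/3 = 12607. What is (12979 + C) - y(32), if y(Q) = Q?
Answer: 50768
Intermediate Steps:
C = 37821 (C = 3*12607 = 37821)
(12979 + C) - y(32) = (12979 + 37821) - 1*32 = 50800 - 32 = 50768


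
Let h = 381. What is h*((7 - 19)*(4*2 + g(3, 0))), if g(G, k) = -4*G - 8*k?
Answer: 18288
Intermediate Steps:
g(G, k) = -8*k - 4*G
h*((7 - 19)*(4*2 + g(3, 0))) = 381*((7 - 19)*(4*2 + (-8*0 - 4*3))) = 381*(-12*(8 + (0 - 12))) = 381*(-12*(8 - 12)) = 381*(-12*(-4)) = 381*48 = 18288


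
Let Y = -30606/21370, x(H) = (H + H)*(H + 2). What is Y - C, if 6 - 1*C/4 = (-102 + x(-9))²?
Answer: 24346497/10685 ≈ 2278.6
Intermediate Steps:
x(H) = 2*H*(2 + H) (x(H) = (2*H)*(2 + H) = 2*H*(2 + H))
C = -2280 (C = 24 - 4*(-102 + 2*(-9)*(2 - 9))² = 24 - 4*(-102 + 2*(-9)*(-7))² = 24 - 4*(-102 + 126)² = 24 - 4*24² = 24 - 4*576 = 24 - 2304 = -2280)
Y = -15303/10685 (Y = -30606*1/21370 = -15303/10685 ≈ -1.4322)
Y - C = -15303/10685 - 1*(-2280) = -15303/10685 + 2280 = 24346497/10685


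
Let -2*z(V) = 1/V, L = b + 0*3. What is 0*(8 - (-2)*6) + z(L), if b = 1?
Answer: -½ ≈ -0.50000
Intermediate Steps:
L = 1 (L = 1 + 0*3 = 1 + 0 = 1)
z(V) = -1/(2*V)
0*(8 - (-2)*6) + z(L) = 0*(8 - (-2)*6) - ½/1 = 0*(8 - 1*(-12)) - ½*1 = 0*(8 + 12) - ½ = 0*20 - ½ = 0 - ½ = -½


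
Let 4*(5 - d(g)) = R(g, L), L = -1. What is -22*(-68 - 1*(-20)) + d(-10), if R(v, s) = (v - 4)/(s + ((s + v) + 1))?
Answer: 23335/22 ≈ 1060.7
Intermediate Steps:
R(v, s) = (-4 + v)/(1 + v + 2*s) (R(v, s) = (-4 + v)/(s + (1 + s + v)) = (-4 + v)/(1 + v + 2*s))
d(g) = 5 - (-4 + g)/(4*(-1 + g)) (d(g) = 5 - (-4 + g)/(4*(1 + g + 2*(-1))) = 5 - (-4 + g)/(4*(1 + g - 2)) = 5 - (-4 + g)/(4*(-1 + g)))
-22*(-68 - 1*(-20)) + d(-10) = -22*(-68 - 1*(-20)) + (-16 + 19*(-10))/(4*(-1 - 10)) = -22*(-68 + 20) + (¼)*(-16 - 190)/(-11) = -22*(-48) + (¼)*(-1/11)*(-206) = 1056 + 103/22 = 23335/22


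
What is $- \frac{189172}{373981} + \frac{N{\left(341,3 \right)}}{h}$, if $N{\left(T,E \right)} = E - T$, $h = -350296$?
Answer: $- \frac{33069894667}{65502024188} \approx -0.50487$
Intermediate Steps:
$- \frac{189172}{373981} + \frac{N{\left(341,3 \right)}}{h} = - \frac{189172}{373981} + \frac{3 - 341}{-350296} = \left(-189172\right) \frac{1}{373981} + \left(3 - 341\right) \left(- \frac{1}{350296}\right) = - \frac{189172}{373981} - - \frac{169}{175148} = - \frac{189172}{373981} + \frac{169}{175148} = - \frac{33069894667}{65502024188}$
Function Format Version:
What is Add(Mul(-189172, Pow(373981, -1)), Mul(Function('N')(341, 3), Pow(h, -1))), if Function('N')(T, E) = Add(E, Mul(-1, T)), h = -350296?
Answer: Rational(-33069894667, 65502024188) ≈ -0.50487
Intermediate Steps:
Add(Mul(-189172, Pow(373981, -1)), Mul(Function('N')(341, 3), Pow(h, -1))) = Add(Mul(-189172, Pow(373981, -1)), Mul(Add(3, Mul(-1, 341)), Pow(-350296, -1))) = Add(Mul(-189172, Rational(1, 373981)), Mul(Add(3, -341), Rational(-1, 350296))) = Add(Rational(-189172, 373981), Mul(-338, Rational(-1, 350296))) = Add(Rational(-189172, 373981), Rational(169, 175148)) = Rational(-33069894667, 65502024188)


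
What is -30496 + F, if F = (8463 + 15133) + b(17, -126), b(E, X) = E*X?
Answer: -9042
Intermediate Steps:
F = 21454 (F = (8463 + 15133) + 17*(-126) = 23596 - 2142 = 21454)
-30496 + F = -30496 + 21454 = -9042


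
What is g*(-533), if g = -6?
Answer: 3198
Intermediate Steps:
g*(-533) = -6*(-533) = 3198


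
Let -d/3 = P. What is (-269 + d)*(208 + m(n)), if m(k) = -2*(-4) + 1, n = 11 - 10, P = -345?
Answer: 166222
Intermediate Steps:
d = 1035 (d = -3*(-345) = 1035)
n = 1
m(k) = 9 (m(k) = 8 + 1 = 9)
(-269 + d)*(208 + m(n)) = (-269 + 1035)*(208 + 9) = 766*217 = 166222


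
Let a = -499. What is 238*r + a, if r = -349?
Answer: -83561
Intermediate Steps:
238*r + a = 238*(-349) - 499 = -83062 - 499 = -83561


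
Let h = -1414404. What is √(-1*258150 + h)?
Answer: I*√1672554 ≈ 1293.3*I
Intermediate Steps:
√(-1*258150 + h) = √(-1*258150 - 1414404) = √(-258150 - 1414404) = √(-1672554) = I*√1672554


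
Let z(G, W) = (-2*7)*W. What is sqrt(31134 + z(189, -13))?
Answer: 2*sqrt(7829) ≈ 176.96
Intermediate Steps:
z(G, W) = -14*W
sqrt(31134 + z(189, -13)) = sqrt(31134 - 14*(-13)) = sqrt(31134 + 182) = sqrt(31316) = 2*sqrt(7829)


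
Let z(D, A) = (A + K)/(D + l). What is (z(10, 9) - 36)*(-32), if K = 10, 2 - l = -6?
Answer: 10064/9 ≈ 1118.2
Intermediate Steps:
l = 8 (l = 2 - 1*(-6) = 2 + 6 = 8)
z(D, A) = (10 + A)/(8 + D) (z(D, A) = (A + 10)/(D + 8) = (10 + A)/(8 + D))
(z(10, 9) - 36)*(-32) = ((10 + 9)/(8 + 10) - 36)*(-32) = (19/18 - 36)*(-32) = -629/18*(-32) = 10064/9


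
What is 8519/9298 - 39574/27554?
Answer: -66613263/128098546 ≈ -0.52002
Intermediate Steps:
8519/9298 - 39574/27554 = 8519*(1/9298) - 39574*1/27554 = 8519/9298 - 19787/13777 = -66613263/128098546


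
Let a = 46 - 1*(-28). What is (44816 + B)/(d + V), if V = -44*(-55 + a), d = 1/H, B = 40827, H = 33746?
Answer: -2890108678/28211655 ≈ -102.44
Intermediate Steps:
a = 74 (a = 46 + 28 = 74)
d = 1/33746 ≈ 2.9633e-5
V = -836 (V = -44*(-55 + 74) = -44*19 = -836)
(44816 + B)/(d + V) = (44816 + 40827)/(1/33746 - 836) = 85643/(-28211655/33746) = 85643*(-33746/28211655) = -2890108678/28211655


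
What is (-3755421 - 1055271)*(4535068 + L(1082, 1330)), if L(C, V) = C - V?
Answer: -21815622295440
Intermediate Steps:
(-3755421 - 1055271)*(4535068 + L(1082, 1330)) = (-3755421 - 1055271)*(4535068 + (1082 - 1*1330)) = -4810692*(4535068 + (1082 - 1330)) = -4810692*(4535068 - 248) = -4810692*4534820 = -21815622295440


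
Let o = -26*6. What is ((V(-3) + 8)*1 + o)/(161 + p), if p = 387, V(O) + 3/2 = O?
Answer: -305/1096 ≈ -0.27828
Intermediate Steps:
V(O) = -3/2 + O
o = -156
((V(-3) + 8)*1 + o)/(161 + p) = (((-3/2 - 3) + 8)*1 - 156)/(161 + 387) = ((-9/2 + 8)*1 - 156)/548 = ((7/2)*1 - 156)*(1/548) = (7/2 - 156)*(1/548) = -305/2*1/548 = -305/1096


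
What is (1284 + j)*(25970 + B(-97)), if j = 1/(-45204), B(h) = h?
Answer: 1501718984255/45204 ≈ 3.3221e+7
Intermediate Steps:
j = -1/45204 ≈ -2.2122e-5
(1284 + j)*(25970 + B(-97)) = (1284 - 1/45204)*(25970 - 97) = (58041935/45204)*25873 = 1501718984255/45204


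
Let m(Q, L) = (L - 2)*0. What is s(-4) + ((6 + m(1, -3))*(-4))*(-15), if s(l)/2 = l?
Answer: 352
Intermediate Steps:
m(Q, L) = 0 (m(Q, L) = (-2 + L)*0 = 0)
s(l) = 2*l
s(-4) + ((6 + m(1, -3))*(-4))*(-15) = 2*(-4) + ((6 + 0)*(-4))*(-15) = -8 + (6*(-4))*(-15) = -8 - 24*(-15) = -8 + 360 = 352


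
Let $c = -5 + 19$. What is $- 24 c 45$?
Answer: $-15120$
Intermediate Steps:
$c = 14$
$- 24 c 45 = \left(-24\right) 14 \cdot 45 = \left(-336\right) 45 = -15120$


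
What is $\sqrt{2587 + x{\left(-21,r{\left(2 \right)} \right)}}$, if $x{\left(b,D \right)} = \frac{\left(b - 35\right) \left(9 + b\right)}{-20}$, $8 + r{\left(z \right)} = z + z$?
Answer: $\frac{\sqrt{63835}}{5} \approx 50.531$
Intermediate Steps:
$r{\left(z \right)} = -8 + 2 z$ ($r{\left(z \right)} = -8 + \left(z + z\right) = -8 + 2 z$)
$x{\left(b,D \right)} = - \frac{\left(-35 + b\right) \left(9 + b\right)}{20}$ ($x{\left(b,D \right)} = \left(-35 + b\right) \left(9 + b\right) \left(- \frac{1}{20}\right) = - \frac{\left(-35 + b\right) \left(9 + b\right)}{20}$)
$\sqrt{2587 + x{\left(-21,r{\left(2 \right)} \right)}} = \sqrt{2587 + \left(\frac{63}{4} - \frac{\left(-21\right)^{2}}{20} + \frac{13}{10} \left(-21\right)\right)} = \sqrt{2587 - \frac{168}{5}} = \sqrt{\frac{12767}{5}} = \frac{\sqrt{63835}}{5}$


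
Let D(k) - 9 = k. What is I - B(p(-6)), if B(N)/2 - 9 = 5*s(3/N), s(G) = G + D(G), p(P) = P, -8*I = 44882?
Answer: -22833/4 ≈ -5708.3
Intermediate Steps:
I = -22441/4 (I = -1/8*44882 = -22441/4 ≈ -5610.3)
D(k) = 9 + k
s(G) = 9 + 2*G (s(G) = G + (9 + G) = 9 + 2*G)
B(N) = 108 + 60/N (B(N) = 18 + 2*(5*(9 + 2*(3/N))) = 18 + 2*(5*(9 + 6/N)) = 18 + 2*(45 + 30/N) = 18 + (90 + 60/N) = 108 + 60/N)
I - B(p(-6)) = -22441/4 - (108 + 60/(-6)) = -22441/4 - (108 + 60*(-1/6)) = -22441/4 - (108 - 10) = -22441/4 - 1*98 = -22441/4 - 98 = -22833/4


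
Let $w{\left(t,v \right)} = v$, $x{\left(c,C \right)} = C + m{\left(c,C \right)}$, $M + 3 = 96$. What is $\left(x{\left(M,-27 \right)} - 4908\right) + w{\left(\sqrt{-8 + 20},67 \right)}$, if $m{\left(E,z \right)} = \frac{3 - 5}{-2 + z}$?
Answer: $- \frac{141170}{29} \approx -4867.9$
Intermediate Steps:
$M = 93$ ($M = -3 + 96 = 93$)
$m{\left(E,z \right)} = - \frac{2}{-2 + z}$
$x{\left(c,C \right)} = C - \frac{2}{-2 + C}$
$\left(x{\left(M,-27 \right)} - 4908\right) + w{\left(\sqrt{-8 + 20},67 \right)} = \left(\frac{-2 - 27 \left(-2 - 27\right)}{-2 - 27} - 4908\right) + 67 = \left(\frac{-2 - -783}{-29} - 4908\right) + 67 = \left(- \frac{-2 + 783}{29} - 4908\right) + 67 = \left(\left(- \frac{1}{29}\right) 781 - 4908\right) + 67 = \left(- \frac{781}{29} - 4908\right) + 67 = - \frac{143113}{29} + 67 = - \frac{141170}{29}$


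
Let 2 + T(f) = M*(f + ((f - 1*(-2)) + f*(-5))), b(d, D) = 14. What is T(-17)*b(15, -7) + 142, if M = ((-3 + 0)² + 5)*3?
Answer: 31278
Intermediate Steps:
M = 42 (M = ((-3)² + 5)*3 = (9 + 5)*3 = 14*3 = 42)
T(f) = 82 - 126*f (T(f) = -2 + 42*(f + ((f - 1*(-2)) + f*(-5))) = -2 + 42*(f + ((f + 2) - 5*f)) = -2 + 42*(f + ((2 + f) - 5*f)) = -2 + 42*(f + (2 - 4*f)) = -2 + 42*(2 - 3*f) = -2 + (84 - 126*f) = 82 - 126*f)
T(-17)*b(15, -7) + 142 = (82 - 126*(-17))*14 + 142 = (82 + 2142)*14 + 142 = 2224*14 + 142 = 31136 + 142 = 31278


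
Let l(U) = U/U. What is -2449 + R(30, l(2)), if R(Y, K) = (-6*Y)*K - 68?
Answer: -2697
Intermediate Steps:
l(U) = 1
R(Y, K) = -68 - 6*K*Y (R(Y, K) = -6*K*Y - 68 = -68 - 6*K*Y)
-2449 + R(30, l(2)) = -2449 + (-68 - 6*1*30) = -2449 + (-68 - 180) = -2449 - 248 = -2697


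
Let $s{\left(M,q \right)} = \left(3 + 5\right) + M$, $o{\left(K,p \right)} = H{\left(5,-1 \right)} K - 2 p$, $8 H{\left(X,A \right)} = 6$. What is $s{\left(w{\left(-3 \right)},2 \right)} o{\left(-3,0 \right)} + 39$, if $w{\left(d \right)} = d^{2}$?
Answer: $\frac{3}{4} \approx 0.75$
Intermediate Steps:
$H{\left(X,A \right)} = \frac{3}{4}$ ($H{\left(X,A \right)} = \frac{1}{8} \cdot 6 = \frac{3}{4}$)
$o{\left(K,p \right)} = - 2 p + \frac{3 K}{4}$ ($o{\left(K,p \right)} = \frac{3 K}{4} - 2 p = - 2 p + \frac{3 K}{4}$)
$s{\left(M,q \right)} = 8 + M$
$s{\left(w{\left(-3 \right)},2 \right)} o{\left(-3,0 \right)} + 39 = \left(8 + \left(-3\right)^{2}\right) \left(\left(-2\right) 0 + \frac{3}{4} \left(-3\right)\right) + 39 = \left(8 + 9\right) \left(0 - \frac{9}{4}\right) + 39 = 17 \left(- \frac{9}{4}\right) + 39 = - \frac{153}{4} + 39 = \frac{3}{4}$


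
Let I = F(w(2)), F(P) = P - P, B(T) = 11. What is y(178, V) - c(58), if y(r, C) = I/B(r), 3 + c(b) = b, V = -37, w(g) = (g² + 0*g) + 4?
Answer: -55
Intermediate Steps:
w(g) = 4 + g² (w(g) = (g² + 0) + 4 = g² + 4 = 4 + g²)
F(P) = 0
I = 0
c(b) = -3 + b
y(r, C) = 0 (y(r, C) = 0/11 = 0*(1/11) = 0)
y(178, V) - c(58) = 0 - (-3 + 58) = 0 - 1*55 = 0 - 55 = -55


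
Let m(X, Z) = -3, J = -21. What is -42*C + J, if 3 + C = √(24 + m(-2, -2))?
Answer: 105 - 42*√21 ≈ -87.468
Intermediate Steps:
C = -3 + √21 (C = -3 + √(24 - 3) = -3 + √21 ≈ 1.5826)
-42*C + J = -42*(-3 + √21) - 21 = (126 - 42*√21) - 21 = 105 - 42*√21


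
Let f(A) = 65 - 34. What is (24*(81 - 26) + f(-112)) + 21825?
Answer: 23176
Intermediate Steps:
f(A) = 31
(24*(81 - 26) + f(-112)) + 21825 = (24*(81 - 26) + 31) + 21825 = (24*55 + 31) + 21825 = (1320 + 31) + 21825 = 1351 + 21825 = 23176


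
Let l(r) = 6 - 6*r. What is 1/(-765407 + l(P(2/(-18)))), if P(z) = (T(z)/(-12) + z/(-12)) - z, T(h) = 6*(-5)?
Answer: -18/13777501 ≈ -1.3065e-6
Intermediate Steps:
T(h) = -30
P(z) = 5/2 - 13*z/12 (P(z) = (-30/(-12) + z/(-12)) - z = (-30*(-1/12) + z*(-1/12)) - z = (5/2 - z/12) - z = 5/2 - 13*z/12)
1/(-765407 + l(P(2/(-18)))) = 1/(-765407 + (6 - 6*(5/2 - 13/(6*(-18))))) = 1/(-765407 + (6 - 6*(5/2 - 13*(-1)/(6*18)))) = 1/(-765407 + (6 - 6*(5/2 - 13/12*(-1/9)))) = 1/(-765407 + (6 - 6*(5/2 + 13/108))) = 1/(-765407 + (6 - 6*283/108)) = 1/(-765407 + (6 - 283/18)) = 1/(-765407 - 175/18) = 1/(-13777501/18) = -18/13777501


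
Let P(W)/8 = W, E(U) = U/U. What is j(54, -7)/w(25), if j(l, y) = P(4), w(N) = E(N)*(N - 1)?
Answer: 4/3 ≈ 1.3333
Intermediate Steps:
E(U) = 1
w(N) = -1 + N (w(N) = 1*(N - 1) = 1*(-1 + N) = -1 + N)
P(W) = 8*W
j(l, y) = 32 (j(l, y) = 8*4 = 32)
j(54, -7)/w(25) = 32/(-1 + 25) = 32/24 = 32*(1/24) = 4/3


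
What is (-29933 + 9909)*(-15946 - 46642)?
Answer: 1253262112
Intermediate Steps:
(-29933 + 9909)*(-15946 - 46642) = -20024*(-62588) = 1253262112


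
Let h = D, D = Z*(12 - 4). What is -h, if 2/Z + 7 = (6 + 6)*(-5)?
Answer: 16/67 ≈ 0.23881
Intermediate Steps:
Z = -2/67 (Z = 2/(-7 + (6 + 6)*(-5)) = 2/(-7 + 12*(-5)) = 2/(-7 - 60) = 2/(-67) = 2*(-1/67) = -2/67 ≈ -0.029851)
D = -16/67 (D = -2*(12 - 4)/67 = -2/67*8 = -16/67 ≈ -0.23881)
h = -16/67 ≈ -0.23881
-h = -1*(-16/67) = 16/67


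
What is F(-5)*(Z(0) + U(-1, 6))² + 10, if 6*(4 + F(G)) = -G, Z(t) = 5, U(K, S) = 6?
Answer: -2239/6 ≈ -373.17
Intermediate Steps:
F(G) = -4 - G/6 (F(G) = -4 + (-G)/6 = -4 - G/6)
F(-5)*(Z(0) + U(-1, 6))² + 10 = (-4 - ⅙*(-5))*(5 + 6)² + 10 = (-4 + ⅚)*11² + 10 = -19/6*121 + 10 = -2299/6 + 10 = -2239/6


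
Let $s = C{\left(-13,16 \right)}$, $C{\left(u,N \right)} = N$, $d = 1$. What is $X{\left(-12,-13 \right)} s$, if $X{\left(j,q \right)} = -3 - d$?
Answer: $-64$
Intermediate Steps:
$X{\left(j,q \right)} = -4$ ($X{\left(j,q \right)} = -3 - 1 = -4$)
$s = 16$
$X{\left(-12,-13 \right)} s = \left(-4\right) 16 = -64$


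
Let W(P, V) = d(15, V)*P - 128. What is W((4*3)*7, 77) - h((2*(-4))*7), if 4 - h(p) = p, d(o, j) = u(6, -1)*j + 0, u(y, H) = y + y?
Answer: 77428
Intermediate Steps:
u(y, H) = 2*y
d(o, j) = 12*j (d(o, j) = (2*6)*j + 0 = 12*j + 0 = 12*j)
W(P, V) = -128 + 12*P*V (W(P, V) = (12*V)*P - 128 = 12*P*V - 128 = -128 + 12*P*V)
h(p) = 4 - p
W((4*3)*7, 77) - h((2*(-4))*7) = (-128 + 12*((4*3)*7)*77) - (4 - 2*(-4)*7) = (-128 + 12*(12*7)*77) - (4 - (-8)*7) = (-128 + 12*84*77) - (4 - 1*(-56)) = (-128 + 77616) - (4 + 56) = 77488 - 1*60 = 77488 - 60 = 77428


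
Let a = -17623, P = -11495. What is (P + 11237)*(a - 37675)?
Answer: 14266884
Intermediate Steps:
(P + 11237)*(a - 37675) = (-11495 + 11237)*(-17623 - 37675) = -258*(-55298) = 14266884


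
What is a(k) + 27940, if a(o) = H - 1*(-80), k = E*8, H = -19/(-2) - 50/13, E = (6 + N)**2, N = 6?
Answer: 728667/26 ≈ 28026.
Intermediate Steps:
E = 144 (E = (6 + 6)**2 = 12**2 = 144)
H = 147/26 (H = -19*(-1/2) - 50*1/13 = 19/2 - 50/13 = 147/26 ≈ 5.6538)
k = 1152 (k = 144*8 = 1152)
a(o) = 2227/26 (a(o) = 147/26 - 1*(-80) = 147/26 + 80 = 2227/26)
a(k) + 27940 = 2227/26 + 27940 = 728667/26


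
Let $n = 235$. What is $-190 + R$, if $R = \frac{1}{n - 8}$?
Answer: $- \frac{43129}{227} \approx -190.0$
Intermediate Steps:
$R = \frac{1}{227}$ ($R = \frac{1}{235 - 8} = \frac{1}{227} \approx 0.0044053$)
$-190 + R = -190 + \frac{1}{227} = - \frac{43129}{227}$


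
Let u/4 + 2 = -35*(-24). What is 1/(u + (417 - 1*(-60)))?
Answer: 1/3829 ≈ 0.00026116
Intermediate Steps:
u = 3352 (u = -8 + 4*(-35*(-24)) = -8 + 4*840 = -8 + 3360 = 3352)
1/(u + (417 - 1*(-60))) = 1/(3352 + (417 - 1*(-60))) = 1/(3352 + (417 + 60)) = 1/(3352 + 477) = 1/3829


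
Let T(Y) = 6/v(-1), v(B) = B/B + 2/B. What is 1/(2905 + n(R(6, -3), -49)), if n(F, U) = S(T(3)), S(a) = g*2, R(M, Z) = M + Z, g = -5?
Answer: 1/2895 ≈ 0.00034542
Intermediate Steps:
v(B) = 1 + 2/B
T(Y) = -6 (T(Y) = 6/(((2 - 1)/(-1))) = 6/((-1*1)) = 6/(-1) = 6*(-1) = -6)
S(a) = -10 (S(a) = -5*2 = -10)
n(F, U) = -10
1/(2905 + n(R(6, -3), -49)) = 1/(2905 - 10) = 1/2895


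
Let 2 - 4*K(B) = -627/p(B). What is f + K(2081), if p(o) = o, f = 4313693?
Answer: 35907185321/8324 ≈ 4.3137e+6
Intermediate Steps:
K(B) = ½ + 627/(4*B) (K(B) = ½ - (-627)/(4*B) = ½ + 627/(4*B))
f + K(2081) = 4313693 + (¼)*(627 + 2*2081)/2081 = 4313693 + (¼)*(1/2081)*(627 + 4162) = 4313693 + (¼)*(1/2081)*4789 = 4313693 + 4789/8324 = 35907185321/8324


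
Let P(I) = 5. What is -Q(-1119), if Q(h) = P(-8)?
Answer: -5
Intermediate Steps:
Q(h) = 5
-Q(-1119) = -1*5 = -5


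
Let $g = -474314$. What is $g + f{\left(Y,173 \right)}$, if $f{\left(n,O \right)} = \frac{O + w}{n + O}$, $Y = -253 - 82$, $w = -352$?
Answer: $- \frac{76838689}{162} \approx -4.7431 \cdot 10^{5}$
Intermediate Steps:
$Y = -335$ ($Y = -253 - 82 = -335$)
$f{\left(n,O \right)} = \frac{-352 + O}{O + n}$ ($f{\left(n,O \right)} = \frac{O - 352}{n + O} = \frac{-352 + O}{O + n}$)
$g + f{\left(Y,173 \right)} = -474314 + \frac{-352 + 173}{173 - 335} = -474314 + \frac{1}{-162} \left(-179\right) = -474314 - - \frac{179}{162} = -474314 + \frac{179}{162} = - \frac{76838689}{162}$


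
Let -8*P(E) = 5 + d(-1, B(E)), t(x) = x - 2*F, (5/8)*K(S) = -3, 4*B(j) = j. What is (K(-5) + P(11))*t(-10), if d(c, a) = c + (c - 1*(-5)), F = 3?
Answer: 464/5 ≈ 92.800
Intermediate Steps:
B(j) = j/4
K(S) = -24/5 (K(S) = (8/5)*(-3) = -24/5)
t(x) = -6 + x (t(x) = x - 2*3 = x - 6 = -6 + x)
d(c, a) = 5 + 2*c (d(c, a) = c + (c + 5) = c + (5 + c) = 5 + 2*c)
P(E) = -1 (P(E) = -(5 + (5 + 2*(-1)))/8 = -(5 + (5 - 2))/8 = -(5 + 3)/8 = -⅛*8 = -1)
(K(-5) + P(11))*t(-10) = (-24/5 - 1)*(-6 - 10) = -29/5*(-16) = 464/5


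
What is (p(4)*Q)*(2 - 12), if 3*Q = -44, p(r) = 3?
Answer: 440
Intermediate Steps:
Q = -44/3 (Q = (⅓)*(-44) = -44/3 ≈ -14.667)
(p(4)*Q)*(2 - 12) = (3*(-44/3))*(2 - 12) = -44*(-10) = 440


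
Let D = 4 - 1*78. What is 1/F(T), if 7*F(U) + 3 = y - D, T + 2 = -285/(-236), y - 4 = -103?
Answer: -¼ ≈ -0.25000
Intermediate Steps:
y = -99 (y = 4 - 103 = -99)
D = -74 (D = 4 - 78 = -74)
T = -187/236 (T = -2 - 285/(-236) = -2 - 285*(-1/236) = -2 + 285/236 = -187/236 ≈ -0.79237)
F(U) = -4 (F(U) = -3/7 + (-99 - 1*(-74))/7 = -3/7 + (-99 + 74)/7 = -3/7 + (⅐)*(-25) = -3/7 - 25/7 = -4)
1/F(T) = 1/(-4) = -¼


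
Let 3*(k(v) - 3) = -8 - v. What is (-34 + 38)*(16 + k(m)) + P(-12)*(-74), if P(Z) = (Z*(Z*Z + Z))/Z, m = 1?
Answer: -9704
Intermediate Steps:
k(v) = ⅓ - v/3 (k(v) = 3 + (-8 - v)/3 = 3 + (-8/3 - v/3) = ⅓ - v/3)
P(Z) = Z + Z² (P(Z) = (Z*(Z² + Z))/Z = (Z*(Z + Z²))/Z = Z + Z²)
(-34 + 38)*(16 + k(m)) + P(-12)*(-74) = (-34 + 38)*(16 + (⅓ - ⅓*1)) - 12*(1 - 12)*(-74) = 4*(16 + (⅓ - ⅓)) - 12*(-11)*(-74) = 4*(16 + 0) + 132*(-74) = 4*16 - 9768 = 64 - 9768 = -9704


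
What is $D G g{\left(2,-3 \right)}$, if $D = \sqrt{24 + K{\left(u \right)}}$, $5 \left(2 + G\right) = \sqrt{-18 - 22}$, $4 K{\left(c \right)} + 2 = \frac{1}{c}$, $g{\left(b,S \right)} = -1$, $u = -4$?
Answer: $\frac{\sqrt{15} \left(5 - i \sqrt{10}\right)}{2} \approx 9.6825 - 6.1237 i$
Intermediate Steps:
$K{\left(c \right)} = - \frac{1}{2} + \frac{1}{4 c}$
$G = -2 + \frac{2 i \sqrt{10}}{5}$ ($G = -2 + \frac{\sqrt{-18 - 22}}{5} = -2 + \frac{\sqrt{-40}}{5} = -2 + \frac{2 i \sqrt{10}}{5} \approx -2.0 + 1.2649 i$)
$D = \frac{5 \sqrt{15}}{4}$ ($D = \sqrt{24 + \frac{1 - -8}{4 \left(-4\right)}} = \sqrt{24 + \frac{1}{4} \left(- \frac{1}{4}\right) \left(1 + 8\right)} = \sqrt{24 + \frac{1}{4} \left(- \frac{1}{4}\right) 9} = \sqrt{24 - \frac{9}{16}} = \sqrt{\frac{375}{16}} = \frac{5 \sqrt{15}}{4} \approx 4.8412$)
$D G g{\left(2,-3 \right)} = \frac{5 \sqrt{15}}{4} \left(-2 + \frac{2 i \sqrt{10}}{5}\right) \left(-1\right) = \frac{5 \sqrt{15} \left(-2 + \frac{2 i \sqrt{10}}{5}\right)}{4} \left(-1\right) = - \frac{5 \sqrt{15} \left(-2 + \frac{2 i \sqrt{10}}{5}\right)}{4}$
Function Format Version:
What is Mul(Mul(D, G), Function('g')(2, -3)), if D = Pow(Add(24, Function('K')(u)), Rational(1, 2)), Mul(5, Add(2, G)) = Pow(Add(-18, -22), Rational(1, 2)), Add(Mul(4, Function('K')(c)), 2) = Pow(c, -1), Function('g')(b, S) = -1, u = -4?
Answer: Mul(Rational(1, 2), Pow(15, Rational(1, 2)), Add(5, Mul(-1, I, Pow(10, Rational(1, 2))))) ≈ Add(9.6825, Mul(-6.1237, I))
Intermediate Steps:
Function('K')(c) = Add(Rational(-1, 2), Mul(Rational(1, 4), Pow(c, -1)))
G = Add(-2, Mul(Rational(2, 5), I, Pow(10, Rational(1, 2)))) (G = Add(-2, Mul(Rational(1, 5), Pow(Add(-18, -22), Rational(1, 2)))) = Add(-2, Mul(Rational(1, 5), Pow(-40, Rational(1, 2)))) = Add(-2, Mul(Rational(1, 5), Mul(2, I, Pow(10, Rational(1, 2))))) = Add(-2, Mul(Rational(2, 5), I, Pow(10, Rational(1, 2)))) ≈ Add(-2.0000, Mul(1.2649, I)))
D = Mul(Rational(5, 4), Pow(15, Rational(1, 2))) (D = Pow(Add(24, Mul(Rational(1, 4), Pow(-4, -1), Add(1, Mul(-2, -4)))), Rational(1, 2)) = Pow(Add(24, Mul(Rational(1, 4), Rational(-1, 4), Add(1, 8))), Rational(1, 2)) = Pow(Add(24, Mul(Rational(1, 4), Rational(-1, 4), 9)), Rational(1, 2)) = Pow(Add(24, Rational(-9, 16)), Rational(1, 2)) = Pow(Rational(375, 16), Rational(1, 2)) = Mul(Rational(5, 4), Pow(15, Rational(1, 2))) ≈ 4.8412)
Mul(Mul(D, G), Function('g')(2, -3)) = Mul(Mul(Mul(Rational(5, 4), Pow(15, Rational(1, 2))), Add(-2, Mul(Rational(2, 5), I, Pow(10, Rational(1, 2))))), -1) = Mul(Mul(Rational(5, 4), Pow(15, Rational(1, 2)), Add(-2, Mul(Rational(2, 5), I, Pow(10, Rational(1, 2))))), -1) = Mul(Rational(-5, 4), Pow(15, Rational(1, 2)), Add(-2, Mul(Rational(2, 5), I, Pow(10, Rational(1, 2)))))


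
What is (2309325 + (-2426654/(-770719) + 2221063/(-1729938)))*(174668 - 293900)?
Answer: -61186215264271043916960/222216014237 ≈ -2.7535e+11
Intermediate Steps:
(2309325 + (-2426654/(-770719) + 2221063/(-1729938)))*(174668 - 293900) = (2309325 + (-2426654*(-1/770719) + 2221063*(-1/1729938)))*(-119232) = (2309325 + (2426654/770719 - 2221063/1729938))*(-119232) = (2309325 + 2486145513155/1333296085422)*(-119232) = (3079016468612673305/1333296085422)*(-119232) = -61186215264271043916960/222216014237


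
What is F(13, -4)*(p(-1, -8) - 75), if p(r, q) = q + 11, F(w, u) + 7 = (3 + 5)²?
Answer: -4104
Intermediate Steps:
F(w, u) = 57 (F(w, u) = -7 + (3 + 5)² = -7 + 8² = -7 + 64 = 57)
p(r, q) = 11 + q
F(13, -4)*(p(-1, -8) - 75) = 57*((11 - 8) - 75) = 57*(3 - 75) = 57*(-72) = -4104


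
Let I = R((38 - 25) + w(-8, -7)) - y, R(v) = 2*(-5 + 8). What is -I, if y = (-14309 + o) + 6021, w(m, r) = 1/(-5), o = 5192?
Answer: -3102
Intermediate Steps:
w(m, r) = -1/5
R(v) = 6 (R(v) = 2*3 = 6)
y = -3096 (y = (-14309 + 5192) + 6021 = -9117 + 6021 = -3096)
I = 3102 (I = 6 - 1*(-3096) = 6 + 3096 = 3102)
-I = -1*3102 = -3102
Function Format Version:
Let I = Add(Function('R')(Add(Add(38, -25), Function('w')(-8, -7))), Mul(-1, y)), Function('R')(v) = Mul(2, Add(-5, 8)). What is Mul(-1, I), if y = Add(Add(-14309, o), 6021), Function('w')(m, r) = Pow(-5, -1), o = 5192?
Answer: -3102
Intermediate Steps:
Function('w')(m, r) = Rational(-1, 5)
Function('R')(v) = 6 (Function('R')(v) = Mul(2, 3) = 6)
y = -3096 (y = Add(Add(-14309, 5192), 6021) = Add(-9117, 6021) = -3096)
I = 3102 (I = Add(6, Mul(-1, -3096)) = Add(6, 3096) = 3102)
Mul(-1, I) = Mul(-1, 3102) = -3102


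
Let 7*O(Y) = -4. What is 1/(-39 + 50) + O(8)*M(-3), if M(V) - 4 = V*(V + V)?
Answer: -961/77 ≈ -12.481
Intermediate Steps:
O(Y) = -4/7 (O(Y) = (⅐)*(-4) = -4/7)
M(V) = 4 + 2*V² (M(V) = 4 + V*(V + V) = 4 + V*(2*V) = 4 + 2*V²)
1/(-39 + 50) + O(8)*M(-3) = 1/(-39 + 50) - 4*(4 + 2*(-3)²)/7 = 1/11 - 4*(4 + 2*9)/7 = 1/11 - 4*(4 + 18)/7 = 1/11 - 4/7*22 = 1/11 - 88/7 = -961/77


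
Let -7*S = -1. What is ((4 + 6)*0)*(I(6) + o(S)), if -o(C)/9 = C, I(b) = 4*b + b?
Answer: 0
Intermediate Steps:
I(b) = 5*b
S = ⅐ (S = -⅐*(-1) = ⅐ ≈ 0.14286)
o(C) = -9*C
((4 + 6)*0)*(I(6) + o(S)) = ((4 + 6)*0)*(5*6 - 9*⅐) = (10*0)*(30 - 9/7) = 0*(201/7) = 0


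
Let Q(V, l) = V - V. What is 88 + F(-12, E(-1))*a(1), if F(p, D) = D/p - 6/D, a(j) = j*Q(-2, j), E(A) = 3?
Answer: 88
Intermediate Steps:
Q(V, l) = 0
a(j) = 0 (a(j) = j*0 = 0)
F(p, D) = -6/D + D/p
88 + F(-12, E(-1))*a(1) = 88 + (-6/3 + 3/(-12))*0 = 88 + (-6*⅓ + 3*(-1/12))*0 = 88 + (-2 - ¼)*0 = 88 - 9/4*0 = 88 + 0 = 88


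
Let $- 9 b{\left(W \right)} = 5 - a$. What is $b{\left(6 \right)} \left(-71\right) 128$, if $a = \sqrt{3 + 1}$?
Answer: $\frac{9088}{3} \approx 3029.3$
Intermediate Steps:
$a = 2$ ($a = \sqrt{4} = 2$)
$b{\left(W \right)} = - \frac{1}{3}$ ($b{\left(W \right)} = - \frac{5 - 2}{9} = \left(- \frac{1}{9}\right) 3 = - \frac{1}{3}$)
$b{\left(6 \right)} \left(-71\right) 128 = \left(- \frac{1}{3}\right) \left(-71\right) 128 = \frac{71}{3} \cdot 128 = \frac{9088}{3}$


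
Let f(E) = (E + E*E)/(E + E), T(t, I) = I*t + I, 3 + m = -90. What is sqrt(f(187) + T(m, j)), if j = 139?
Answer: I*sqrt(12694) ≈ 112.67*I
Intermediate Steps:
m = -93 (m = -3 - 90 = -93)
T(t, I) = I + I*t
f(E) = (E + E**2)/(2*E) (f(E) = (E + E**2)/((2*E)) = (E + E**2)*(1/(2*E)) = (E + E**2)/(2*E))
sqrt(f(187) + T(m, j)) = sqrt((1/2 + (1/2)*187) + 139*(1 - 93)) = sqrt((1/2 + 187/2) + 139*(-92)) = sqrt(94 - 12788) = sqrt(-12694) = I*sqrt(12694)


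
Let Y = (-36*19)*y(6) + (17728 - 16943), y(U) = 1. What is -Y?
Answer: -101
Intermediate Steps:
Y = 101 (Y = -36*19*1 + (17728 - 16943) = -684*1 + 785 = -684 + 785 = 101)
-Y = -1*101 = -101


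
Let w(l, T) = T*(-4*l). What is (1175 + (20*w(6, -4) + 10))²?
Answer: 9641025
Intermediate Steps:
w(l, T) = -4*T*l
(1175 + (20*w(6, -4) + 10))² = (1175 + (20*(-4*(-4)*6) + 10))² = (1175 + (20*96 + 10))² = (1175 + (1920 + 10))² = (1175 + 1930)² = 3105² = 9641025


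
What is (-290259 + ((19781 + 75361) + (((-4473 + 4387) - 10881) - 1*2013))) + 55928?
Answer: -152169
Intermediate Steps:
(-290259 + ((19781 + 75361) + (((-4473 + 4387) - 10881) - 1*2013))) + 55928 = (-290259 + (95142 + ((-86 - 10881) - 2013))) + 55928 = (-290259 + (95142 + (-10967 - 2013))) + 55928 = (-290259 + (95142 - 12980)) + 55928 = (-290259 + 82162) + 55928 = -208097 + 55928 = -152169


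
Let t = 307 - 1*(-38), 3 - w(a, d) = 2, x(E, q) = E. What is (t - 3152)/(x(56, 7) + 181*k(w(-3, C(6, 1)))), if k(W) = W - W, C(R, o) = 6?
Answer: -401/8 ≈ -50.125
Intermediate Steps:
w(a, d) = 1 (w(a, d) = 3 - 1*2 = 3 - 2 = 1)
k(W) = 0
t = 345 (t = 307 + 38 = 345)
(t - 3152)/(x(56, 7) + 181*k(w(-3, C(6, 1)))) = (345 - 3152)/(56 + 181*0) = -2807/(56 + 0) = -2807/56 = -2807*1/56 = -401/8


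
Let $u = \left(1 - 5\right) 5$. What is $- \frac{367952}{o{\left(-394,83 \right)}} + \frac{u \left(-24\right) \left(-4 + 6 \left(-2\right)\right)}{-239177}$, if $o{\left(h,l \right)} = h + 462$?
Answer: $- \frac{22001283316}{4066009} \approx -5411.0$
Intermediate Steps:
$u = -20$ ($u = \left(-4\right) 5 = -20$)
$o{\left(h,l \right)} = 462 + h$
$- \frac{367952}{o{\left(-394,83 \right)}} + \frac{u \left(-24\right) \left(-4 + 6 \left(-2\right)\right)}{-239177} = - \frac{367952}{462 - 394} + \frac{\left(-20\right) \left(-24\right) \left(-4 + 6 \left(-2\right)\right)}{-239177} = - \frac{367952}{68} + 480 \left(-4 - 12\right) \left(- \frac{1}{239177}\right) = \left(-367952\right) \frac{1}{68} + 480 \left(-16\right) \left(- \frac{1}{239177}\right) = - \frac{91988}{17} - - \frac{7680}{239177} = - \frac{91988}{17} + \frac{7680}{239177} = - \frac{22001283316}{4066009}$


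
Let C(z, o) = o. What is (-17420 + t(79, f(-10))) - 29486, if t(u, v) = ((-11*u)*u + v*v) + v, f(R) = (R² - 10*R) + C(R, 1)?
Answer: -74955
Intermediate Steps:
f(R) = 1 + R² - 10*R (f(R) = (R² - 10*R) + 1 = 1 + R² - 10*R)
t(u, v) = v + v² - 11*u² (t(u, v) = (-11*u² + v²) + v = (v² - 11*u²) + v = v + v² - 11*u²)
(-17420 + t(79, f(-10))) - 29486 = (-17420 + ((1 + (-10)² - 10*(-10)) + (1 + (-10)² - 10*(-10))² - 11*79²)) - 29486 = (-17420 + ((1 + 100 + 100) + (1 + 100 + 100)² - 11*6241)) - 29486 = (-17420 + (201 + 201² - 68651)) - 29486 = (-17420 + (201 + 40401 - 68651)) - 29486 = (-17420 - 28049) - 29486 = -45469 - 29486 = -74955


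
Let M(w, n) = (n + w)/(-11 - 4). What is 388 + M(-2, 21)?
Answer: 5801/15 ≈ 386.73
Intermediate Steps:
M(w, n) = -n/15 - w/15 (M(w, n) = (n + w)/(-15) = (n + w)*(-1/15) = -n/15 - w/15)
388 + M(-2, 21) = 388 + (-1/15*21 - 1/15*(-2)) = 388 + (-7/5 + 2/15) = 388 - 19/15 = 5801/15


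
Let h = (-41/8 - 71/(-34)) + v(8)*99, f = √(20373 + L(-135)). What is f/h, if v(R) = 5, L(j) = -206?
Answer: 136*√20167/66907 ≈ 0.28866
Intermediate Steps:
f = √20167 (f = √(20373 - 206) = √20167 ≈ 142.01)
h = 66907/136 (h = (-41/8 - 71/(-34)) + 5*99 = (-41*⅛ - 71*(-1/34)) + 495 = (-41/8 + 71/34) + 495 = -413/136 + 495 = 66907/136 ≈ 491.96)
f/h = √20167/(66907/136) = √20167*(136/66907) = 136*√20167/66907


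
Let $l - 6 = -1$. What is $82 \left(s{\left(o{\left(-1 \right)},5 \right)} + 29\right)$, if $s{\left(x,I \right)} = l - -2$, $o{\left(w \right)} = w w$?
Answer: $2952$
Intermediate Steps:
$o{\left(w \right)} = w^{2}$
$l = 5$ ($l = 6 - 1 = 5$)
$s{\left(x,I \right)} = 7$ ($s{\left(x,I \right)} = 5 - -2 = 5 + 2 = 7$)
$82 \left(s{\left(o{\left(-1 \right)},5 \right)} + 29\right) = 82 \left(7 + 29\right) = 82 \cdot 36 = 2952$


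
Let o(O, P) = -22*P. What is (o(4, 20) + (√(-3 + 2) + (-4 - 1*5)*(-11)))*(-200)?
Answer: 68200 - 200*I ≈ 68200.0 - 200.0*I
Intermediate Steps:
(o(4, 20) + (√(-3 + 2) + (-4 - 1*5)*(-11)))*(-200) = (-22*20 + (√(-3 + 2) + (-4 - 1*5)*(-11)))*(-200) = (-440 + (√(-1) + (-4 - 5)*(-11)))*(-200) = (-440 + (I - 9*(-11)))*(-200) = (-440 + (I + 99))*(-200) = (-440 + (99 + I))*(-200) = (-341 + I)*(-200) = 68200 - 200*I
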